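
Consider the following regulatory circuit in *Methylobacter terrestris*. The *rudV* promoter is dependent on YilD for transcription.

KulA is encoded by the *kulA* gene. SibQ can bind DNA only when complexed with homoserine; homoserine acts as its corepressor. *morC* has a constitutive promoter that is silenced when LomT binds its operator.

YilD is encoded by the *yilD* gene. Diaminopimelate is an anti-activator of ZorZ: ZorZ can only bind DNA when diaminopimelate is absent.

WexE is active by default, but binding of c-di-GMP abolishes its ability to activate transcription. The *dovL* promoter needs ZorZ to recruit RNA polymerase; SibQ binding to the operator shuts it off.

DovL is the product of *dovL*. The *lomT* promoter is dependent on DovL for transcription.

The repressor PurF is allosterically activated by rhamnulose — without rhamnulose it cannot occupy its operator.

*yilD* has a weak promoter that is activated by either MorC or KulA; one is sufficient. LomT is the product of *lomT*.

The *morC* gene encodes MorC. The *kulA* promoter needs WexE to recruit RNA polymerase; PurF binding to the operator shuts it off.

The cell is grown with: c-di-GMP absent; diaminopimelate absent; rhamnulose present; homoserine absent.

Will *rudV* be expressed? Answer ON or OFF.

OFF

Diaminopimelate is absent, so ZorZ is active.
Homoserine is absent, so SibQ is inactive.
No repressor is bound and ZorZ is active, so *dovL* is transcribed.
So DovL is produced and active.
No repressor is bound and DovL is active, so *lomT* is transcribed.
So LomT is produced and active.
With repressor LomT bound, *morC* is not transcribed.
So MorC is not produced.
Rhamnulose is present, so PurF is active.
c-di-GMP is absent, so WexE is active.
With repressor PurF bound, *kulA* is not transcribed.
So KulA is not produced.
No activator is available at the *yilD* promoter, so *yilD* is not transcribed.
So YilD is not produced.
Required activator YilD is absent, so *rudV* is not transcribed.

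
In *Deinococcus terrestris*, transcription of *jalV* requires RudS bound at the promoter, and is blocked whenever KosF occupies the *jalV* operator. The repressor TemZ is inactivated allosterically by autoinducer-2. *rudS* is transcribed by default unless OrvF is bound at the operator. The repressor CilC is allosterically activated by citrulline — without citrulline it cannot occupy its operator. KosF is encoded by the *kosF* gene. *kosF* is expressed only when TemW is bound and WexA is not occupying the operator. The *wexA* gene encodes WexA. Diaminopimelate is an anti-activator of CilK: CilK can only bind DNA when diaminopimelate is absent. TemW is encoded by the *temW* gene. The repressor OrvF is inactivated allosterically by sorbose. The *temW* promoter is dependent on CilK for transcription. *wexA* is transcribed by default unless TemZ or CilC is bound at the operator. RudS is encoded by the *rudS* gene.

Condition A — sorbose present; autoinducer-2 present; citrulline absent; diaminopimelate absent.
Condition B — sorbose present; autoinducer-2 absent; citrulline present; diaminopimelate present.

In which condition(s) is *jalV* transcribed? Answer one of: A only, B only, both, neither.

both

Condition A:
Sorbose is present, so OrvF is inactive.
With no repressor bound, *rudS* is transcribed.
So RudS is produced and active.
Autoinducer-2 is present, so TemZ is inactive.
Citrulline is absent, so CilC is inactive.
With no repressor bound, *wexA* is transcribed.
So WexA is produced and active.
Diaminopimelate is absent, so CilK is active.
No repressor is bound and CilK is active, so *temW* is transcribed.
So TemW is produced and active.
With repressor WexA bound, *kosF* is not transcribed.
So KosF is not produced.
No repressor is bound and RudS is active, so *jalV* is transcribed.
→ *jalV* is ON in A.
Condition B:
Sorbose is present, so OrvF is inactive.
With no repressor bound, *rudS* is transcribed.
So RudS is produced and active.
Autoinducer-2 is absent, so TemZ is active.
Citrulline is present, so CilC is active.
With repressor TemZ bound, *wexA* is not transcribed.
So WexA is not produced.
Diaminopimelate is present, so CilK is inactive.
Required activator CilK is absent, so *temW* is not transcribed.
So TemW is not produced.
Required activator TemW is absent, so *kosF* is not transcribed.
So KosF is not produced.
No repressor is bound and RudS is active, so *jalV* is transcribed.
→ *jalV* is ON in B.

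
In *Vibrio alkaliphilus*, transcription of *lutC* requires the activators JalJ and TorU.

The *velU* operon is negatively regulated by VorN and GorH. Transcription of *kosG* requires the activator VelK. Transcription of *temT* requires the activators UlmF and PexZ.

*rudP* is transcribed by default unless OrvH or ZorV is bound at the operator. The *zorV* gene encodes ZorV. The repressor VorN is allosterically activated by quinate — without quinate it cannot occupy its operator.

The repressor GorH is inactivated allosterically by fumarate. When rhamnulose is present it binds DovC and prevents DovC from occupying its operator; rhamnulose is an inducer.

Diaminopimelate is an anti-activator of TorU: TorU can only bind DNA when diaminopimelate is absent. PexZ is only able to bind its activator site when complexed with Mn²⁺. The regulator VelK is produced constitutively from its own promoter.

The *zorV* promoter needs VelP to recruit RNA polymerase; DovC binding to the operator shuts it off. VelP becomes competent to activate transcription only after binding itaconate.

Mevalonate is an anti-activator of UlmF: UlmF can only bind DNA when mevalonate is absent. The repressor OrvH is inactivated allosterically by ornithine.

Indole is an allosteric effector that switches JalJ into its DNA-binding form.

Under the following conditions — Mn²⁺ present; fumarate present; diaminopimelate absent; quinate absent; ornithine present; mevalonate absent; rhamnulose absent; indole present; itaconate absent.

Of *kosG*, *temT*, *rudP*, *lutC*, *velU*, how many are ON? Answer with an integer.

VelK is produced constitutively and is active.
No repressor is bound and VelK is active, so *kosG* is transcribed.
→ *kosG* is ON.
Mevalonate is absent, so UlmF is active.
Mn²⁺ is present, so PexZ is active.
No repressor is bound and UlmF and PexZ are active, so *temT* is transcribed.
→ *temT* is ON.
Ornithine is present, so OrvH is inactive.
Itaconate is absent, so VelP is inactive.
Rhamnulose is absent, so DovC is active.
With repressor DovC bound, *zorV* is not transcribed.
So ZorV is not produced.
With no repressor bound, *rudP* is transcribed.
→ *rudP* is ON.
Indole is present, so JalJ is active.
Diaminopimelate is absent, so TorU is active.
No repressor is bound and JalJ and TorU are active, so *lutC* is transcribed.
→ *lutC* is ON.
Quinate is absent, so VorN is inactive.
Fumarate is present, so GorH is inactive.
With no repressor bound, *velU* is transcribed.
→ *velU* is ON.
5 of the 5 genes are transcribed.

5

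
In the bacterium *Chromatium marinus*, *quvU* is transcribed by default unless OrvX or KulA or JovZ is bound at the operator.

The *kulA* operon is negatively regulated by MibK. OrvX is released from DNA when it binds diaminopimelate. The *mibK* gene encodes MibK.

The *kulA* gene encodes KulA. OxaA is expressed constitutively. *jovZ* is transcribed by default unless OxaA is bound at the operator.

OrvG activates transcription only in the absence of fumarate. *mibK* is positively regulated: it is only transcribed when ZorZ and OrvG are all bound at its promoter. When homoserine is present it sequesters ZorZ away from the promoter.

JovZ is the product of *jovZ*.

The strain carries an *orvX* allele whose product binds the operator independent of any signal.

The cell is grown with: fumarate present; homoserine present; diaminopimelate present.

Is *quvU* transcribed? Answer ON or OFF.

OrvX is constitutively active in this strain.
Homoserine is present, so ZorZ is inactive.
Fumarate is present, so OrvG is inactive.
Required activator ZorZ is absent, so *mibK* is not transcribed.
So MibK is not produced.
With no repressor bound, *kulA* is transcribed.
So KulA is produced and active.
OxaA is produced constitutively and is active.
With repressor OxaA bound, *jovZ* is not transcribed.
So JovZ is not produced.
With repressor OrvX bound, *quvU* is not transcribed.

OFF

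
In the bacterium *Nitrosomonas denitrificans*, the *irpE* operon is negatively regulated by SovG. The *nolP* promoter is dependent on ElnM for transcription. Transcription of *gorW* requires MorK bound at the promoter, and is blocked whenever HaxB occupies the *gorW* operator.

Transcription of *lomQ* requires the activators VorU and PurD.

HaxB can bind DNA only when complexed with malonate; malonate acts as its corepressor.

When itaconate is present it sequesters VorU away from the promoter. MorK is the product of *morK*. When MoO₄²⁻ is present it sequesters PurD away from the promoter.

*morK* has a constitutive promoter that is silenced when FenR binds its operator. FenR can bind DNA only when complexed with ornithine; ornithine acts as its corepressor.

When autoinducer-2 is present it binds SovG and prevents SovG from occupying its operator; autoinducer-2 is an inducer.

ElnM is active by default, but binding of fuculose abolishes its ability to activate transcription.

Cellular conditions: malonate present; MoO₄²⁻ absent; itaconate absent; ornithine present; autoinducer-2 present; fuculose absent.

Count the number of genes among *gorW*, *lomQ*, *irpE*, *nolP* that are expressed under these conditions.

3

Ornithine is present, so FenR is active.
With repressor FenR bound, *morK* is not transcribed.
So MorK is not produced.
Malonate is present, so HaxB is active.
With repressor HaxB bound, *gorW* is not transcribed.
→ *gorW* is OFF.
Itaconate is absent, so VorU is active.
MoO₄²⁻ is absent, so PurD is active.
No repressor is bound and VorU and PurD are active, so *lomQ* is transcribed.
→ *lomQ* is ON.
Autoinducer-2 is present, so SovG is inactive.
With no repressor bound, *irpE* is transcribed.
→ *irpE* is ON.
Fuculose is absent, so ElnM is active.
No repressor is bound and ElnM is active, so *nolP* is transcribed.
→ *nolP* is ON.
3 of the 4 genes are transcribed.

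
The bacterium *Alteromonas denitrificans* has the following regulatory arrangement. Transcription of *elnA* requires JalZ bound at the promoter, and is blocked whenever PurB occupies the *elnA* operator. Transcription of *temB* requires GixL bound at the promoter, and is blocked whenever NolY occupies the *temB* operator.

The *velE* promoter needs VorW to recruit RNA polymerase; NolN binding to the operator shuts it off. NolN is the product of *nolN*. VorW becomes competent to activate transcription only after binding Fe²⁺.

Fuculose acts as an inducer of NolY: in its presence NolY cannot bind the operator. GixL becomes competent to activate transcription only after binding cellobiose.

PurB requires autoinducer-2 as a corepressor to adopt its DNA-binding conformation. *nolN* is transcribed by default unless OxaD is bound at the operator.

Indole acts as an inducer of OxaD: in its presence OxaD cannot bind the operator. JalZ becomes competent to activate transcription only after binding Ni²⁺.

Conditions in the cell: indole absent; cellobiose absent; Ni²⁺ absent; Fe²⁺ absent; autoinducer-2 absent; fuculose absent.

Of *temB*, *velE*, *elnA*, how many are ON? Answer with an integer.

0

Cellobiose is absent, so GixL is inactive.
Fuculose is absent, so NolY is active.
With repressor NolY bound, *temB* is not transcribed.
→ *temB* is OFF.
Indole is absent, so OxaD is active.
With repressor OxaD bound, *nolN* is not transcribed.
So NolN is not produced.
Fe²⁺ is absent, so VorW is inactive.
Required activator VorW is absent, so *velE* is not transcribed.
→ *velE* is OFF.
Autoinducer-2 is absent, so PurB is inactive.
Ni²⁺ is absent, so JalZ is inactive.
Required activator JalZ is absent, so *elnA* is not transcribed.
→ *elnA* is OFF.
0 of the 3 genes are transcribed.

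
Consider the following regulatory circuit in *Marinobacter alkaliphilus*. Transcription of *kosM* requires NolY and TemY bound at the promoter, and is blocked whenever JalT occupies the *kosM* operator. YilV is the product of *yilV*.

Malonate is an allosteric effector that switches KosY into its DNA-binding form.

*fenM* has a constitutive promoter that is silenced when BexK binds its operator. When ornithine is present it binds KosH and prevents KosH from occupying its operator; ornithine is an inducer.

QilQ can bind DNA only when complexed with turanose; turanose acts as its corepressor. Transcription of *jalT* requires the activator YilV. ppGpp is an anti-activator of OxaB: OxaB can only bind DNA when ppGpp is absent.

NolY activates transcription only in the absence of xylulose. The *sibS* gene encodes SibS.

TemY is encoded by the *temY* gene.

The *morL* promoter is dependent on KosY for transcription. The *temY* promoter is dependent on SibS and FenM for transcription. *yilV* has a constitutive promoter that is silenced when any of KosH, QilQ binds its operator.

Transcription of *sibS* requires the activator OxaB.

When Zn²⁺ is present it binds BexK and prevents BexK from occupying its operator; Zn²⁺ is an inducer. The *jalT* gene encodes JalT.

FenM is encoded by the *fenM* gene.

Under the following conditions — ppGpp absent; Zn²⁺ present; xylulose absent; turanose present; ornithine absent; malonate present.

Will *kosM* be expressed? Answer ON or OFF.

Ornithine is absent, so KosH is active.
Turanose is present, so QilQ is active.
With repressor KosH bound, *yilV* is not transcribed.
So YilV is not produced.
Required activator YilV is absent, so *jalT* is not transcribed.
So JalT is not produced.
Xylulose is absent, so NolY is active.
ppGpp is absent, so OxaB is active.
No repressor is bound and OxaB is active, so *sibS* is transcribed.
So SibS is produced and active.
Zn²⁺ is present, so BexK is inactive.
With no repressor bound, *fenM* is transcribed.
So FenM is produced and active.
No repressor is bound and SibS and FenM are active, so *temY* is transcribed.
So TemY is produced and active.
No repressor is bound and NolY and TemY are active, so *kosM* is transcribed.

ON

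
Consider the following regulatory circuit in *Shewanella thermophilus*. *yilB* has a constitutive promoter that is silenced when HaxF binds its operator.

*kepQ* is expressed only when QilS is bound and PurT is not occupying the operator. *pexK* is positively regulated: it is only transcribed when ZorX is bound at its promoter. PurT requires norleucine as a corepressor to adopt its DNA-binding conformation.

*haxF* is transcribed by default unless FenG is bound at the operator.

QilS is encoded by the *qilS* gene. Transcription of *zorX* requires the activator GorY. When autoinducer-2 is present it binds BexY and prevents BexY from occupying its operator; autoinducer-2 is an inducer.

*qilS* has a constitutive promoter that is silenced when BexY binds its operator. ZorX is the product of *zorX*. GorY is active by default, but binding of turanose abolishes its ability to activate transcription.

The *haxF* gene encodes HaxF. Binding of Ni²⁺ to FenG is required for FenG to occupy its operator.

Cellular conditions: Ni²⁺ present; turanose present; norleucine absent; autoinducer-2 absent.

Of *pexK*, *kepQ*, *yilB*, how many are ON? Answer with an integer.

Turanose is present, so GorY is inactive.
Required activator GorY is absent, so *zorX* is not transcribed.
So ZorX is not produced.
Required activator ZorX is absent, so *pexK* is not transcribed.
→ *pexK* is OFF.
Autoinducer-2 is absent, so BexY is active.
With repressor BexY bound, *qilS* is not transcribed.
So QilS is not produced.
Norleucine is absent, so PurT is inactive.
Required activator QilS is absent, so *kepQ* is not transcribed.
→ *kepQ* is OFF.
Ni²⁺ is present, so FenG is active.
With repressor FenG bound, *haxF* is not transcribed.
So HaxF is not produced.
With no repressor bound, *yilB* is transcribed.
→ *yilB* is ON.
1 of the 3 genes is transcribed.

1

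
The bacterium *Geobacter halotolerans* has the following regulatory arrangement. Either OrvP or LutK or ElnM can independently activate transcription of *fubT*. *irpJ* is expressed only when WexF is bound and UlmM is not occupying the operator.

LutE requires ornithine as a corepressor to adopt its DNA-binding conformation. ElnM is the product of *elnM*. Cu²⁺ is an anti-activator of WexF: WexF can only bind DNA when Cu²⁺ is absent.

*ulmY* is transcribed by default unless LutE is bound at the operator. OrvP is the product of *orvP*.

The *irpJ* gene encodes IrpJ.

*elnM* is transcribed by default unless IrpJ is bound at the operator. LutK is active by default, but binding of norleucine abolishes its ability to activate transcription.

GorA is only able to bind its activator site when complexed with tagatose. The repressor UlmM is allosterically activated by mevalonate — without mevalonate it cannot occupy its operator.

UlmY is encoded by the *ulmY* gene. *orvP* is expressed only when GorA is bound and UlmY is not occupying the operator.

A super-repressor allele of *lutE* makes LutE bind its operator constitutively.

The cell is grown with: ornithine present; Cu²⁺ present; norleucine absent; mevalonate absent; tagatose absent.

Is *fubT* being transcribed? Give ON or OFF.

Tagatose is absent, so GorA is inactive.
LutE is constitutively active in this strain.
With repressor LutE bound, *ulmY* is not transcribed.
So UlmY is not produced.
Required activator GorA is absent, so *orvP* is not transcribed.
So OrvP is not produced.
Norleucine is absent, so LutK is active.
Cu²⁺ is present, so WexF is inactive.
Mevalonate is absent, so UlmM is inactive.
Required activator WexF is absent, so *irpJ* is not transcribed.
So IrpJ is not produced.
With no repressor bound, *elnM* is transcribed.
So ElnM is produced and active.
Activator LutK is present, so *fubT* is transcribed.

ON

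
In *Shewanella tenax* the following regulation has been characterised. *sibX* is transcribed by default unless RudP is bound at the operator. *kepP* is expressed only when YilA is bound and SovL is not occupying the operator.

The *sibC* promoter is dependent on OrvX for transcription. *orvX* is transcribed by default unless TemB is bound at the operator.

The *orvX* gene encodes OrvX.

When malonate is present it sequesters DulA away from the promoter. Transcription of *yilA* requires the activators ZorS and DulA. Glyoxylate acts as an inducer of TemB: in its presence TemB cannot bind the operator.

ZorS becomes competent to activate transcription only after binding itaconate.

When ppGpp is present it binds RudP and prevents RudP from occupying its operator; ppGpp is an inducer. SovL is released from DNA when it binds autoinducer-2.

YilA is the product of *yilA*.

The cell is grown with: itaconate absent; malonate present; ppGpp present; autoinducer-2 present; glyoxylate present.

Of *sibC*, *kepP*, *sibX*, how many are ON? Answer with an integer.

Glyoxylate is present, so TemB is inactive.
With no repressor bound, *orvX* is transcribed.
So OrvX is produced and active.
No repressor is bound and OrvX is active, so *sibC* is transcribed.
→ *sibC* is ON.
Autoinducer-2 is present, so SovL is inactive.
Itaconate is absent, so ZorS is inactive.
Malonate is present, so DulA is inactive.
Required activator ZorS is absent, so *yilA* is not transcribed.
So YilA is not produced.
Required activator YilA is absent, so *kepP* is not transcribed.
→ *kepP* is OFF.
ppGpp is present, so RudP is inactive.
With no repressor bound, *sibX* is transcribed.
→ *sibX* is ON.
2 of the 3 genes are transcribed.

2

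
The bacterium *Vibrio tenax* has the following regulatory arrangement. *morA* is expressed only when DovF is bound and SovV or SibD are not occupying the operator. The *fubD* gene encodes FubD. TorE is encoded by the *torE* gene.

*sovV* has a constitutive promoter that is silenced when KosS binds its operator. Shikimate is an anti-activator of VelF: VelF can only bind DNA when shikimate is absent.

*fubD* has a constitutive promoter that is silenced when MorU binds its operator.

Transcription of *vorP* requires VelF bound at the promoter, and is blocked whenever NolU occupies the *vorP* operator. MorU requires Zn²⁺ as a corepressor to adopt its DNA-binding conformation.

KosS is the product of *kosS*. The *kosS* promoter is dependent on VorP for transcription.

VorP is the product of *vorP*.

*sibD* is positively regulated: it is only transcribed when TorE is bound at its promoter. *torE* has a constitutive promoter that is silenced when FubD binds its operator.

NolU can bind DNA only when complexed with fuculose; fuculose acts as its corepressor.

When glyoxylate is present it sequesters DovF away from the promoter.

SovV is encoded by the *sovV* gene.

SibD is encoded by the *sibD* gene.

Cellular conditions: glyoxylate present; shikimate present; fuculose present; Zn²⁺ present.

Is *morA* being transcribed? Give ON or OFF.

OFF

Shikimate is present, so VelF is inactive.
Fuculose is present, so NolU is active.
With repressor NolU bound, *vorP* is not transcribed.
So VorP is not produced.
Required activator VorP is absent, so *kosS* is not transcribed.
So KosS is not produced.
With no repressor bound, *sovV* is transcribed.
So SovV is produced and active.
Glyoxylate is present, so DovF is inactive.
Zn²⁺ is present, so MorU is active.
With repressor MorU bound, *fubD* is not transcribed.
So FubD is not produced.
With no repressor bound, *torE* is transcribed.
So TorE is produced and active.
No repressor is bound and TorE is active, so *sibD* is transcribed.
So SibD is produced and active.
With repressor SovV bound, *morA* is not transcribed.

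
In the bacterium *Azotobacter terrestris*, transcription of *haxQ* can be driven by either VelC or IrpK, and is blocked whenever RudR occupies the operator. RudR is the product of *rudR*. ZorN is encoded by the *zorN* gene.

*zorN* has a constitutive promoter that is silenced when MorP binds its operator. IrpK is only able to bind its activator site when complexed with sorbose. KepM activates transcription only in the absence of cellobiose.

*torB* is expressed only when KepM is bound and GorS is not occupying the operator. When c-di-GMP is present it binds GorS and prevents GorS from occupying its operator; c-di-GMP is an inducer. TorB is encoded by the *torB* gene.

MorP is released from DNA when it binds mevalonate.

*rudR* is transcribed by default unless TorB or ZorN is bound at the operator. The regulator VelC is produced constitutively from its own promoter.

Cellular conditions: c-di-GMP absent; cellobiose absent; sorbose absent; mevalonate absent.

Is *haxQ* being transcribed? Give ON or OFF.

OFF

VelC is produced constitutively and is active.
Sorbose is absent, so IrpK is inactive.
Cellobiose is absent, so KepM is active.
c-di-GMP is absent, so GorS is active.
With repressor GorS bound, *torB* is not transcribed.
So TorB is not produced.
Mevalonate is absent, so MorP is active.
With repressor MorP bound, *zorN* is not transcribed.
So ZorN is not produced.
With no repressor bound, *rudR* is transcribed.
So RudR is produced and active.
With repressor RudR bound, *haxQ* is not transcribed.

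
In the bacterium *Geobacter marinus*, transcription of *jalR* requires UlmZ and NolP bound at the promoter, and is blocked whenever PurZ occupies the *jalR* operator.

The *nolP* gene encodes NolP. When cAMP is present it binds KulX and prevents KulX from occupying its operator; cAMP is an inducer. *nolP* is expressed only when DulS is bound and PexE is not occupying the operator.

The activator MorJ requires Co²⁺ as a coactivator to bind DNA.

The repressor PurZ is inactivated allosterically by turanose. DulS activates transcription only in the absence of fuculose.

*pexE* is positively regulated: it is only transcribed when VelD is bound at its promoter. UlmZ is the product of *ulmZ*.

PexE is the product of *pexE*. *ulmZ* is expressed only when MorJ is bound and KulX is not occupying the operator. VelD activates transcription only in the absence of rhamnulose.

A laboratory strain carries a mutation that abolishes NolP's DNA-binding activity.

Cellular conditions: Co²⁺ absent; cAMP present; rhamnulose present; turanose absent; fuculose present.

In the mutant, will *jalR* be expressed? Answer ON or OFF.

OFF

cAMP is present, so KulX is inactive.
Co²⁺ is absent, so MorJ is inactive.
Required activator MorJ is absent, so *ulmZ* is not transcribed.
So UlmZ is not produced.
Turanose is absent, so PurZ is active.
NolP is non-functional in this strain, so it has no effect.
With repressor PurZ bound, *jalR* is not transcribed.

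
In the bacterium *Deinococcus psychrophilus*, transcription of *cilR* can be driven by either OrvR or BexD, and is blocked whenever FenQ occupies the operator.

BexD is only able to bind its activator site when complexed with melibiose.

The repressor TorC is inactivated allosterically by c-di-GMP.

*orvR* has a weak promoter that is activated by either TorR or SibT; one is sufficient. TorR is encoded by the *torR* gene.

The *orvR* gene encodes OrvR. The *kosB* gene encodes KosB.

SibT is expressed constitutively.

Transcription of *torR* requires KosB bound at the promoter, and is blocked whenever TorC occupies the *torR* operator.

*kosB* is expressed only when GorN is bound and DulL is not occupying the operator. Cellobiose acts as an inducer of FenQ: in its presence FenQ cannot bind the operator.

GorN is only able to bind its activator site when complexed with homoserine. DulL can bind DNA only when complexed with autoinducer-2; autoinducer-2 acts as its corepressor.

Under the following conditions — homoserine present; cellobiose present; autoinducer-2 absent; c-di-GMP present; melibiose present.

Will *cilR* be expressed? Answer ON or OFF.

c-di-GMP is present, so TorC is inactive.
Homoserine is present, so GorN is active.
Autoinducer-2 is absent, so DulL is inactive.
No repressor is bound and GorN is active, so *kosB* is transcribed.
So KosB is produced and active.
No repressor is bound and KosB is active, so *torR* is transcribed.
So TorR is produced and active.
SibT is produced constitutively and is active.
Activator TorR is present, so *orvR* is transcribed.
So OrvR is produced and active.
Melibiose is present, so BexD is active.
Cellobiose is present, so FenQ is inactive.
Activator OrvR is present, so *cilR* is transcribed.

ON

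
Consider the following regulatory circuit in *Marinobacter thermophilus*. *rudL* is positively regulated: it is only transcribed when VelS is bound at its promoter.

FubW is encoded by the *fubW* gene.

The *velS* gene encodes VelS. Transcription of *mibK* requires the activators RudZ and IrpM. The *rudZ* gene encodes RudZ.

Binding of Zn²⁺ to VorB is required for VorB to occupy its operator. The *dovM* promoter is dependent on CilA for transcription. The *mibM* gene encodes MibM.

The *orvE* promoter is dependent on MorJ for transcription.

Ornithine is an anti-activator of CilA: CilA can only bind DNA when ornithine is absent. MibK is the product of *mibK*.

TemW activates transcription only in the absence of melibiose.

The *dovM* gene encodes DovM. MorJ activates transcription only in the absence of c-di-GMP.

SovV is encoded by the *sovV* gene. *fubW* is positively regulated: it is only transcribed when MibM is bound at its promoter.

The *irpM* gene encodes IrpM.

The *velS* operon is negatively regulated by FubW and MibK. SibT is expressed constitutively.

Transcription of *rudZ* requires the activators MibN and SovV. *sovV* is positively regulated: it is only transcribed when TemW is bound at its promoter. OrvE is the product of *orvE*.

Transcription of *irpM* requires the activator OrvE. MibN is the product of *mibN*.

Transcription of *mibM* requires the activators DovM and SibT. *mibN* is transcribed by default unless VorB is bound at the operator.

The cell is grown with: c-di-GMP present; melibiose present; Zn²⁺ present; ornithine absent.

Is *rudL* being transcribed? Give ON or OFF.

Ornithine is absent, so CilA is active.
No repressor is bound and CilA is active, so *dovM* is transcribed.
So DovM is produced and active.
SibT is produced constitutively and is active.
No repressor is bound and DovM and SibT are active, so *mibM* is transcribed.
So MibM is produced and active.
No repressor is bound and MibM is active, so *fubW* is transcribed.
So FubW is produced and active.
Zn²⁺ is present, so VorB is active.
With repressor VorB bound, *mibN* is not transcribed.
So MibN is not produced.
Melibiose is present, so TemW is inactive.
Required activator TemW is absent, so *sovV* is not transcribed.
So SovV is not produced.
Required activator MibN is absent, so *rudZ* is not transcribed.
So RudZ is not produced.
c-di-GMP is present, so MorJ is inactive.
Required activator MorJ is absent, so *orvE* is not transcribed.
So OrvE is not produced.
Required activator OrvE is absent, so *irpM* is not transcribed.
So IrpM is not produced.
Required activator RudZ is absent, so *mibK* is not transcribed.
So MibK is not produced.
With repressor FubW bound, *velS* is not transcribed.
So VelS is not produced.
Required activator VelS is absent, so *rudL* is not transcribed.

OFF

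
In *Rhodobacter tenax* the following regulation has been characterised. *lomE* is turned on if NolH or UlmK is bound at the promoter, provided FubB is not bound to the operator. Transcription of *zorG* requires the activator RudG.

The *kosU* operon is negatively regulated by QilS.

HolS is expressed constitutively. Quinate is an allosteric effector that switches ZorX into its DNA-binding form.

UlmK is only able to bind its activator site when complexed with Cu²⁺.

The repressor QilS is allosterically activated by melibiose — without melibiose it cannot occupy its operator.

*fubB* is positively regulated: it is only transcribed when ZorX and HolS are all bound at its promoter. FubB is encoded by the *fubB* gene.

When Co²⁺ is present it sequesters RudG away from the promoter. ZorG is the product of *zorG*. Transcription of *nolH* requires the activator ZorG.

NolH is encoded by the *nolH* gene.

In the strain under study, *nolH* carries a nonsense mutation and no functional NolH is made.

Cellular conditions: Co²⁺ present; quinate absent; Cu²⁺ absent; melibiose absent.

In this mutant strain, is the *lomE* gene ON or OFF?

OFF

NolH is non-functional in this strain, so it has no effect.
Cu²⁺ is absent, so UlmK is inactive.
Quinate is absent, so ZorX is inactive.
HolS is produced constitutively and is active.
Required activator ZorX is absent, so *fubB* is not transcribed.
So FubB is not produced.
No activator is available at the *lomE* promoter, so *lomE* is not transcribed.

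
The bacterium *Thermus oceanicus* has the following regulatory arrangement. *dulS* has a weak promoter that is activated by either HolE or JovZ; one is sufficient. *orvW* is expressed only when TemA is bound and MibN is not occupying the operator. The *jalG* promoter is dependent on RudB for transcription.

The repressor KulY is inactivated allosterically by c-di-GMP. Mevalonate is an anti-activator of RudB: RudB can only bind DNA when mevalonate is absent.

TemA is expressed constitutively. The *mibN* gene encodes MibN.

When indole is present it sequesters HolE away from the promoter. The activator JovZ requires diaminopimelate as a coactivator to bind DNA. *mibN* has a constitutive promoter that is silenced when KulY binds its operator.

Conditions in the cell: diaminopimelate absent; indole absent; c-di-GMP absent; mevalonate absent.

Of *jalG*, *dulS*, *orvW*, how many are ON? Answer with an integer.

3

Mevalonate is absent, so RudB is active.
No repressor is bound and RudB is active, so *jalG* is transcribed.
→ *jalG* is ON.
Indole is absent, so HolE is active.
Diaminopimelate is absent, so JovZ is inactive.
Activator HolE is present, so *dulS* is transcribed.
→ *dulS* is ON.
c-di-GMP is absent, so KulY is active.
With repressor KulY bound, *mibN* is not transcribed.
So MibN is not produced.
TemA is produced constitutively and is active.
No repressor is bound and TemA is active, so *orvW* is transcribed.
→ *orvW* is ON.
3 of the 3 genes are transcribed.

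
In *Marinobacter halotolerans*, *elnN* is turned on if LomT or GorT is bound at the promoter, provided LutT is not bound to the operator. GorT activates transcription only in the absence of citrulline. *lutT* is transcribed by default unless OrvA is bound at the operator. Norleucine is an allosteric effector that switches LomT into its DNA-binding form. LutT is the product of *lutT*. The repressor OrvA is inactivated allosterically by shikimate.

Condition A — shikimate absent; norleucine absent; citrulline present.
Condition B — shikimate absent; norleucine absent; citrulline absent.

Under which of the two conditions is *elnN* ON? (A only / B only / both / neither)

Condition A:
Shikimate is absent, so OrvA is active.
With repressor OrvA bound, *lutT* is not transcribed.
So LutT is not produced.
Norleucine is absent, so LomT is inactive.
Citrulline is present, so GorT is inactive.
No activator is available at the *elnN* promoter, so *elnN* is not transcribed.
→ *elnN* is OFF in A.
Condition B:
Shikimate is absent, so OrvA is active.
With repressor OrvA bound, *lutT* is not transcribed.
So LutT is not produced.
Norleucine is absent, so LomT is inactive.
Citrulline is absent, so GorT is active.
Activator GorT is present, so *elnN* is transcribed.
→ *elnN* is ON in B.

B only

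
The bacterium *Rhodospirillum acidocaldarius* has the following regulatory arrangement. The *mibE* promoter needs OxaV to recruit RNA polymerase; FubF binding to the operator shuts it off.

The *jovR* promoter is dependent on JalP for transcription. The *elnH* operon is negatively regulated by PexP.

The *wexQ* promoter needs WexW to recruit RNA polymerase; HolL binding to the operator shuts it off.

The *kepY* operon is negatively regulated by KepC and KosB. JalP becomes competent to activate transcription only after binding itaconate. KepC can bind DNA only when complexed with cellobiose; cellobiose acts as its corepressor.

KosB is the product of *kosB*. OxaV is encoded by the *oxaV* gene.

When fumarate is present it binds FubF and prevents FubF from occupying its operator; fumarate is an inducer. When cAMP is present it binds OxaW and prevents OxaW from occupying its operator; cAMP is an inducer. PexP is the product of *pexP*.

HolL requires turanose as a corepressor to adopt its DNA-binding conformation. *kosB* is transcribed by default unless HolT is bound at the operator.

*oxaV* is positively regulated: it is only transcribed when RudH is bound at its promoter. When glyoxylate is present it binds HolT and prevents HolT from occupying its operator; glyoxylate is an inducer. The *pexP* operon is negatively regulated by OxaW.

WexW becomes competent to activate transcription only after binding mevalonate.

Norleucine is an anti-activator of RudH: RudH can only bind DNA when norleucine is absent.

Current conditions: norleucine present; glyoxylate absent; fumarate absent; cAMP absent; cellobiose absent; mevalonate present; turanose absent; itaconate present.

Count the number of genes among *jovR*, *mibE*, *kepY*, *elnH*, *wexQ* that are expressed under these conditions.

Itaconate is present, so JalP is active.
No repressor is bound and JalP is active, so *jovR* is transcribed.
→ *jovR* is ON.
Fumarate is absent, so FubF is active.
Norleucine is present, so RudH is inactive.
Required activator RudH is absent, so *oxaV* is not transcribed.
So OxaV is not produced.
With repressor FubF bound, *mibE* is not transcribed.
→ *mibE* is OFF.
Cellobiose is absent, so KepC is inactive.
Glyoxylate is absent, so HolT is active.
With repressor HolT bound, *kosB* is not transcribed.
So KosB is not produced.
With no repressor bound, *kepY* is transcribed.
→ *kepY* is ON.
cAMP is absent, so OxaW is active.
With repressor OxaW bound, *pexP* is not transcribed.
So PexP is not produced.
With no repressor bound, *elnH* is transcribed.
→ *elnH* is ON.
Mevalonate is present, so WexW is active.
Turanose is absent, so HolL is inactive.
No repressor is bound and WexW is active, so *wexQ* is transcribed.
→ *wexQ* is ON.
4 of the 5 genes are transcribed.

4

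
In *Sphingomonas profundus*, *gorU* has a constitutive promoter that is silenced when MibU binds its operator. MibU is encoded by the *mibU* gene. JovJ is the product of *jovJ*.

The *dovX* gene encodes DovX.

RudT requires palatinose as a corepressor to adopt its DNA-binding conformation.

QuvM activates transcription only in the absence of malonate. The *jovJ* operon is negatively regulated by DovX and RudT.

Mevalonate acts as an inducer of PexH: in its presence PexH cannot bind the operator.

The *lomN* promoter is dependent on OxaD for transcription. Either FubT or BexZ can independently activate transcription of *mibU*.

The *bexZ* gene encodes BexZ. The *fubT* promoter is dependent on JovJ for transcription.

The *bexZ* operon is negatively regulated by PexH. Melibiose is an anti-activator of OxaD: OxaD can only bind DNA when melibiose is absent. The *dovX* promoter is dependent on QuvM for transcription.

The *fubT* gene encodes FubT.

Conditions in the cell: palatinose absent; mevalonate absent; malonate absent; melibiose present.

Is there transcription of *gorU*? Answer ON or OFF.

Malonate is absent, so QuvM is active.
No repressor is bound and QuvM is active, so *dovX* is transcribed.
So DovX is produced and active.
Palatinose is absent, so RudT is inactive.
With repressor DovX bound, *jovJ* is not transcribed.
So JovJ is not produced.
Required activator JovJ is absent, so *fubT* is not transcribed.
So FubT is not produced.
Mevalonate is absent, so PexH is active.
With repressor PexH bound, *bexZ* is not transcribed.
So BexZ is not produced.
No activator is available at the *mibU* promoter, so *mibU* is not transcribed.
So MibU is not produced.
With no repressor bound, *gorU* is transcribed.

ON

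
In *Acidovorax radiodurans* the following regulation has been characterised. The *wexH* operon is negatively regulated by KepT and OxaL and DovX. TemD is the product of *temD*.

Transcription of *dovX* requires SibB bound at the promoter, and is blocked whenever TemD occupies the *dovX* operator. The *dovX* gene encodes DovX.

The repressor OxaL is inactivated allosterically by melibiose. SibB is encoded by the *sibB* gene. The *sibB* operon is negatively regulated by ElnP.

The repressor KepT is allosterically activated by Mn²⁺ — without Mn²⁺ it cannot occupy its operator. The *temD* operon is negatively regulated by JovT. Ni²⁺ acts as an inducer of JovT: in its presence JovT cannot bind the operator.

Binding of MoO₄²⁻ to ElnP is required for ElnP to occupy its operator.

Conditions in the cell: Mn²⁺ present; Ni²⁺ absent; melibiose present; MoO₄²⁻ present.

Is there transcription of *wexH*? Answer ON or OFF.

OFF

Mn²⁺ is present, so KepT is active.
Melibiose is present, so OxaL is inactive.
MoO₄²⁻ is present, so ElnP is active.
With repressor ElnP bound, *sibB* is not transcribed.
So SibB is not produced.
Ni²⁺ is absent, so JovT is active.
With repressor JovT bound, *temD* is not transcribed.
So TemD is not produced.
Required activator SibB is absent, so *dovX* is not transcribed.
So DovX is not produced.
With repressor KepT bound, *wexH* is not transcribed.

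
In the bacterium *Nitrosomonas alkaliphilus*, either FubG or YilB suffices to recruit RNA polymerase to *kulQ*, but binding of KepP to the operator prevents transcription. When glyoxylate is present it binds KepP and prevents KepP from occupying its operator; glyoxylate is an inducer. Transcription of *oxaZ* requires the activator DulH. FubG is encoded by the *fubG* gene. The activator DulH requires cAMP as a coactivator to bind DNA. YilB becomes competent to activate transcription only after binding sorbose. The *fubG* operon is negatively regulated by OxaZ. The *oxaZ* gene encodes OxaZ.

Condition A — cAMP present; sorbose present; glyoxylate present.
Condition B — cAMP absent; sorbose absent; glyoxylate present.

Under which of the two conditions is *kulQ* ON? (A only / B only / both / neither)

both

Condition A:
cAMP is present, so DulH is active.
No repressor is bound and DulH is active, so *oxaZ* is transcribed.
So OxaZ is produced and active.
With repressor OxaZ bound, *fubG* is not transcribed.
So FubG is not produced.
Sorbose is present, so YilB is active.
Glyoxylate is present, so KepP is inactive.
Activator YilB is present, so *kulQ* is transcribed.
→ *kulQ* is ON in A.
Condition B:
cAMP is absent, so DulH is inactive.
Required activator DulH is absent, so *oxaZ* is not transcribed.
So OxaZ is not produced.
With no repressor bound, *fubG* is transcribed.
So FubG is produced and active.
Sorbose is absent, so YilB is inactive.
Glyoxylate is present, so KepP is inactive.
Activator FubG is present, so *kulQ* is transcribed.
→ *kulQ* is ON in B.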